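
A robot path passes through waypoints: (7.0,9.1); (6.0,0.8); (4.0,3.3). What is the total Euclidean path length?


Segment lengths:
  seg1 = sqrt((-1.0)^2 + (-8.3)^2) = 8.36
  seg2 = sqrt((-2.0)^2 + (2.5)^2) = 3.2016
Total = 11.5616


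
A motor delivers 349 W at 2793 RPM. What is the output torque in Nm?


omega = 2793 * 2*pi/60 = 292.4823 rad/s
tau = P / omega = 349 / 292.4823
= 1.1932 Nm


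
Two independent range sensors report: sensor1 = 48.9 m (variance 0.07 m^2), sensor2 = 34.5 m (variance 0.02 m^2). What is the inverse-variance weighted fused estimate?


w1 = (1/var1) / (1/var1 + 1/var2)
   = 14.2857 / (14.2857 + 50.0) = 0.2222
w2 = 1 - w1 = 0.7778
fused = w1*s1 + w2*s2 = 10.8667 + 26.8333
= 37.7 m


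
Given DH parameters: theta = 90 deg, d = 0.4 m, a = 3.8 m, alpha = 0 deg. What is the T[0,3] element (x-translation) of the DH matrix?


T[0,3] = a * cos(theta)
= 3.8 * cos(90 deg)
= 3.8 * 0.0
= 0.0


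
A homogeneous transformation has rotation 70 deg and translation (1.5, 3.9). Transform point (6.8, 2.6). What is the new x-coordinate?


x' = cos(theta)*px - sin(theta)*py + tx
= 0.342*6.8 - 0.9397*2.6 + 1.5
= 1.3825


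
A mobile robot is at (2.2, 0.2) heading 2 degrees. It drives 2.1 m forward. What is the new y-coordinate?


y_new = y0 + d*sin(theta)
= 0.2 + 2.1*sin(2)
= 0.2 + 0.0733
= 0.2733


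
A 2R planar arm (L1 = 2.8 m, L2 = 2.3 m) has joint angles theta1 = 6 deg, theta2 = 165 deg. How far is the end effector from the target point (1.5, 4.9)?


End effector via forward kinematics:
x = L1*cos(t1) + L2*cos(t1+t2) = 0.513
y = L1*sin(t1) + L2*sin(t1+t2) = 0.6525
Distance to target:
d = sqrt((1.5 - 0.513)^2 + (4.9 - 0.6525)^2)
= sqrt(0.9742 + 18.0414)
= 4.3607 m


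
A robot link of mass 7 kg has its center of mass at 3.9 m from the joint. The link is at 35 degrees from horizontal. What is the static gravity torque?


tau = m*g*L*cos(angle)
= 7 * 9.81 * 3.9 * cos(35 deg)
= 7 * 9.81 * 3.9 * 0.8192
= 219.3796 Nm


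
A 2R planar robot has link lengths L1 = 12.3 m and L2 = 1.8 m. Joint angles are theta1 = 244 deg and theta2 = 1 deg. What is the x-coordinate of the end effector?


Convert angles to radians: theta1 = 4.2586, theta2 = 0.0175
x = L1*cos(theta1) + L2*cos(theta1+theta2)
x = -5.392 + -0.7607
x = -6.1527


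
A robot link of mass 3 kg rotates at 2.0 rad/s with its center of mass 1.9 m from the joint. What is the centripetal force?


F = m * omega^2 * r
= 3 * 2.0^2 * 1.9
= 3 * 4.0 * 1.9
= 22.8 N


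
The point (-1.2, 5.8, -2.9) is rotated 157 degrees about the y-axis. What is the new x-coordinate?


Rotation about y-axis: x' = x*cos(theta) + z*sin(theta)
= -1.2 * -0.9205 + -2.9 * 0.3907
= -0.0285


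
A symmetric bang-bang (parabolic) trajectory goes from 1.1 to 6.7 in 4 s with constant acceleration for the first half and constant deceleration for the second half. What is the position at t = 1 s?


Symmetric rest-to-rest: each phase covers (pf-p0)/2 in time T/2. 0.5*a*(T/2)^2 = (pf-p0)/2 => a = 4*(pf-p0)/T^2
a = 4*(6.7-1.1)/4^2 = 1.4
t = 1 is in the acceleration phase (t <= T/2).
p = p0 + 0.5*a*t^2 = 1.1 + 0.5*1.4*1^2
= 1.8


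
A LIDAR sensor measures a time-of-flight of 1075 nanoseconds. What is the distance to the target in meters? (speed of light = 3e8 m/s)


tof = 1075 ns = 1.075e-06 s
dist = c * tof / 2
= 3e8 * 1.075e-06 / 2
= 161.25 m


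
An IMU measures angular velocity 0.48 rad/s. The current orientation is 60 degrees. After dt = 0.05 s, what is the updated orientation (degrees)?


delta_theta = w * dt = 0.48 * 0.05 = 0.024 rad
= 1.3751 deg
theta_new = 60 + 1.3751 = 61.3751 deg


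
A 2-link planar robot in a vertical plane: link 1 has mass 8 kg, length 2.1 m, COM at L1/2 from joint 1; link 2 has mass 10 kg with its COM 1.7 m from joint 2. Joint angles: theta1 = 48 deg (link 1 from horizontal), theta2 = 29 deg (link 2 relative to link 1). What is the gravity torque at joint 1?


Horizontal distance from joint 1 to link-1 COM:
  x_c1 = (L1/2)*cos(t1) = 1.05 * 0.6691 = 0.7026 m
Horizontal distance from joint 1 to link-2 COM:
  x_c2 = L1*cos(t1) + Lc2*cos(t1+t2)
       = 2.1*0.6691 + 1.7*0.225 = 1.7876 m
tau1 = m1*g*x_c1 + m2*g*x_c2
     = 8*9.81*0.7026 + 10*9.81*1.7876
     = 55.139 + 175.3627
     = 230.5017 Nm


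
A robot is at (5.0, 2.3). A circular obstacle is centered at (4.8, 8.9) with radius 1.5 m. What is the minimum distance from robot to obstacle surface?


center_dist = sqrt((5.0-4.8)^2 + (2.3-8.9)^2)
= sqrt(0.04 + 43.56)
= 6.603
min_dist = center_dist - radius = 6.603 - 1.5 = 5.103 m


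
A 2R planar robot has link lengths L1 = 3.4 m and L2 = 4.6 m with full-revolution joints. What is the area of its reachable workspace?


r_max = L1 + L2 = 8.0 m
r_min = |L1 - L2| = 1.2 m
Area = pi*(r_max^2 - r_min^2)
= pi*(64.0 - 1.44)
= pi * 62.56
= 196.538 m^2


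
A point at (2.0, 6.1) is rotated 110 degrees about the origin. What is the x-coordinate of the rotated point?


x' = x*cos(theta) - y*sin(theta)
cos(110 deg) = -0.342, sin(110 deg) = 0.9397
x' = 2.0 * -0.342 - 6.1 * 0.9397
= -0.684 - 5.7321
= -6.4162


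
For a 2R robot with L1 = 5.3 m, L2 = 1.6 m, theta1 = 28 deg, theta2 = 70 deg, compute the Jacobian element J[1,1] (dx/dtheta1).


J[1,1] = -L1*sin(t1) - L2*sin(t1+t2)
= -5.3*sin(28) - 1.6*sin(98)
= -4.0726


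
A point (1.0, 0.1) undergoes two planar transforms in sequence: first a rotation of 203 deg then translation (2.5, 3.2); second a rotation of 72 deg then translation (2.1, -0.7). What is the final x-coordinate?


After transform 1:
x1 = cos(203)*1.0 - sin(203)*0.1 + 2.5 = 1.6186
y1 = sin(203)*1.0 + cos(203)*0.1 + 3.2 = 2.7172
After transform 2:
x2 = cos(72)*1.6186 - sin(72)*2.7172 + 2.1
= 0.0159


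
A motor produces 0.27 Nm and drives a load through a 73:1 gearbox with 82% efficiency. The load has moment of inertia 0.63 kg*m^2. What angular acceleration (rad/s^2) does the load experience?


tau_out = tau_motor * N * eta
= 0.27 * 73 * 0.82 = 16.1622 Nm
alpha = tau_out / I = 16.1622 / 0.63
= 25.6543 rad/s^2


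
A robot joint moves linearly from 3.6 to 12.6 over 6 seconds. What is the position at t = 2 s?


s = t/T = 2/6 = 0.3333
p(t) = p0 + (pf-p0)*s
= 3.6 + (12.6 - 3.6) * 0.3333
= 6.6


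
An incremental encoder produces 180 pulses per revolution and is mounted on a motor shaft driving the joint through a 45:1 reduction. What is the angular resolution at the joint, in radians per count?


counts per rev = 180
effective counts at joint = 180 * 45 = 8100
resolution = 2*pi / 8100
= 7.7570e-04 rad/count


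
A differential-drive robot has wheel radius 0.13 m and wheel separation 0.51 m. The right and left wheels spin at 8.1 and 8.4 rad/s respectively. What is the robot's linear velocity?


vR = r*wR = 0.13*8.1 = 1.053 m/s
vL = r*wL = 0.13*8.4 = 1.092 m/s
v = (vR+vL)/2 = 1.0725 m/s
omega = (vR-vL)/L = -0.0765 rad/s
linear velocity = 1.0725 m/s


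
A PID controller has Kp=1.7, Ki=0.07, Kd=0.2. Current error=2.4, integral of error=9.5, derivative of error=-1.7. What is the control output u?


u = Kp*e + Ki*int(e) + Kd*de/dt
= 1.7*2.4 + 0.07*9.5 + 0.2*(-1.7)
= 4.08 + 0.665 + -0.34
= 4.405


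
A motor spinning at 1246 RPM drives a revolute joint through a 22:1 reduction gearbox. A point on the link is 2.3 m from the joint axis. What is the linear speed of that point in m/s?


omega_motor = 1246 * 2*pi/60 = 130.4808 rad/s
omega_joint = omega_motor / 22 = 5.9309 rad/s
v = omega_joint * r = 5.9309 * 2.3
= 13.6412 m/s


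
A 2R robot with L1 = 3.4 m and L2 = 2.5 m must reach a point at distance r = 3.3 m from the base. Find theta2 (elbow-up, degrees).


cos(theta2) = (r^2 - L1^2 - L2^2) / (2*L1*L2)
cos(theta2) = (10.89 - 11.56 - 6.25) / 17.0
cos(theta2) = -0.407059
theta2 = 114.0202 degrees


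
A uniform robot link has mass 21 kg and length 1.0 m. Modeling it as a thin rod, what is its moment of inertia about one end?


I = (1/3) * m * L^2
= (1/3) * 21 * 1.0^2
= 0.333333 * 21 * 1.0
= 7.0 kg*m^2


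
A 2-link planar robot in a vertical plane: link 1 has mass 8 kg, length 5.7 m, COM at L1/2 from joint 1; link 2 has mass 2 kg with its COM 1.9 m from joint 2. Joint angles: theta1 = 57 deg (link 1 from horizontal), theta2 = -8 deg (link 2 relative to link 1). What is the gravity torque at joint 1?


Horizontal distance from joint 1 to link-1 COM:
  x_c1 = (L1/2)*cos(t1) = 2.85 * 0.5446 = 1.5522 m
Horizontal distance from joint 1 to link-2 COM:
  x_c2 = L1*cos(t1) + Lc2*cos(t1+t2)
       = 5.7*0.5446 + 1.9*0.6561 = 4.351 m
tau1 = m1*g*x_c1 + m2*g*x_c2
     = 8*9.81*1.5522 + 2*9.81*4.351
     = 121.8183 + 85.3657
     = 207.1841 Nm


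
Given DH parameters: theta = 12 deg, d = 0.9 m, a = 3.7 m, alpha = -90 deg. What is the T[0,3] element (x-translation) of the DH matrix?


T[0,3] = a * cos(theta)
= 3.7 * cos(12 deg)
= 3.7 * 0.9781
= 3.6191


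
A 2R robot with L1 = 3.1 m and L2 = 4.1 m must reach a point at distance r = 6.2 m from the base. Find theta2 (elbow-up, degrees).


cos(theta2) = (r^2 - L1^2 - L2^2) / (2*L1*L2)
cos(theta2) = (38.44 - 9.61 - 16.81) / 25.42
cos(theta2) = 0.472856
theta2 = 61.7802 degrees


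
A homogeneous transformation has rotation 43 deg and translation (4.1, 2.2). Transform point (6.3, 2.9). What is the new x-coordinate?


x' = cos(theta)*px - sin(theta)*py + tx
= 0.7314*6.3 - 0.682*2.9 + 4.1
= 6.7297


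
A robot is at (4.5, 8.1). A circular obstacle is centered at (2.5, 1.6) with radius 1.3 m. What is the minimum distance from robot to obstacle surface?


center_dist = sqrt((4.5-2.5)^2 + (8.1-1.6)^2)
= sqrt(4.0 + 42.25)
= 6.8007
min_dist = center_dist - radius = 6.8007 - 1.3 = 5.5007 m


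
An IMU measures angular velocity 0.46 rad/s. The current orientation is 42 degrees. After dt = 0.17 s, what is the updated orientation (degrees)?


delta_theta = w * dt = 0.46 * 0.17 = 0.0782 rad
= 4.4805 deg
theta_new = 42 + 4.4805 = 46.4805 deg


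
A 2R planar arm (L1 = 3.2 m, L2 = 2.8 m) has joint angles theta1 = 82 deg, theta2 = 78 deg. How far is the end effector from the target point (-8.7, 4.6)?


End effector via forward kinematics:
x = L1*cos(t1) + L2*cos(t1+t2) = -2.1858
y = L1*sin(t1) + L2*sin(t1+t2) = 4.1265
Distance to target:
d = sqrt((-8.7 - -2.1858)^2 + (4.6 - 4.1265)^2)
= sqrt(42.435 + 0.2242)
= 6.5314 m


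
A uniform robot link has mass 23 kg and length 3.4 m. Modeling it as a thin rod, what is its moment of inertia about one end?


I = (1/3) * m * L^2
= (1/3) * 23 * 3.4^2
= 0.333333 * 23 * 11.56
= 88.6267 kg*m^2


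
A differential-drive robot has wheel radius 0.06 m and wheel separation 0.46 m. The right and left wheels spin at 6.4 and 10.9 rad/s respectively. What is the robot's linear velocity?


vR = r*wR = 0.06*6.4 = 0.384 m/s
vL = r*wL = 0.06*10.9 = 0.654 m/s
v = (vR+vL)/2 = 0.519 m/s
omega = (vR-vL)/L = -0.587 rad/s
linear velocity = 0.519 m/s


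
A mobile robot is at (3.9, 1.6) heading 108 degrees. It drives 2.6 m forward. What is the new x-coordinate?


x_new = x0 + d*cos(theta)
= 3.9 + 2.6*cos(108)
= 3.9 + -0.8034
= 3.0966


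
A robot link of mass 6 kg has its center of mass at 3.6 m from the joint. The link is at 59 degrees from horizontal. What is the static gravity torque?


tau = m*g*L*cos(angle)
= 6 * 9.81 * 3.6 * cos(59 deg)
= 6 * 9.81 * 3.6 * 0.515
= 109.1345 Nm


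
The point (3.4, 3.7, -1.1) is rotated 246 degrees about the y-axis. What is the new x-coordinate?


Rotation about y-axis: x' = x*cos(theta) + z*sin(theta)
= 3.4 * -0.4067 + -1.1 * -0.9135
= -0.378


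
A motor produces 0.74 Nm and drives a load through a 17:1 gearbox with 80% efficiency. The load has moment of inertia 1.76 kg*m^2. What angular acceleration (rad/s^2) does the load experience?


tau_out = tau_motor * N * eta
= 0.74 * 17 * 0.8 = 10.064 Nm
alpha = tau_out / I = 10.064 / 1.76
= 5.7182 rad/s^2


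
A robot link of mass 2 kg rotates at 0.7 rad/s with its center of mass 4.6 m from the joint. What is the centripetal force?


F = m * omega^2 * r
= 2 * 0.7^2 * 4.6
= 2 * 0.49 * 4.6
= 4.508 N


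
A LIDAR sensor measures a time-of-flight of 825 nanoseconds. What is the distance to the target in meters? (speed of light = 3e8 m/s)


tof = 825 ns = 8.25e-07 s
dist = c * tof / 2
= 3e8 * 8.25e-07 / 2
= 123.75 m


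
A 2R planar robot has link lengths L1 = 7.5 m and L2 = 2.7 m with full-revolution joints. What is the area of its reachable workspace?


r_max = L1 + L2 = 10.2 m
r_min = |L1 - L2| = 4.8 m
Area = pi*(r_max^2 - r_min^2)
= pi*(104.04 - 23.04)
= pi * 81.0
= 254.469 m^2


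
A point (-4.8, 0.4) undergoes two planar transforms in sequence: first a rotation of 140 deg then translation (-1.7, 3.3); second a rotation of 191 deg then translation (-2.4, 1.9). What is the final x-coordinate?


After transform 1:
x1 = cos(140)*-4.8 - sin(140)*0.4 + -1.7 = 1.7199
y1 = sin(140)*-4.8 + cos(140)*0.4 + 3.3 = -0.0918
After transform 2:
x2 = cos(191)*1.7199 - sin(191)*-0.0918 + -2.4
= -4.1058


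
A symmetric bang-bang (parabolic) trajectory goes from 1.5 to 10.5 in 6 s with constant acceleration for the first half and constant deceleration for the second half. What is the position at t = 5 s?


Symmetric rest-to-rest: each phase covers (pf-p0)/2 in time T/2. 0.5*a*(T/2)^2 = (pf-p0)/2 => a = 4*(pf-p0)/T^2
a = 4*(10.5-1.5)/6^2 = 1.0
t = 5 is in the deceleration phase (t > T/2).
p = pf - 0.5*a*(T-t)^2 = 10.5 - 0.5*1.0*1^2
= 10.0


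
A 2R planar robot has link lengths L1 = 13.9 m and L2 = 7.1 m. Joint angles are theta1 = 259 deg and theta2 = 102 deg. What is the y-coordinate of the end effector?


Convert angles to radians: theta1 = 4.5204, theta2 = 1.7802
y = L1*sin(theta1) + L2*sin(theta1+theta2)
y = -13.6446 + 0.1239
y = -13.5207


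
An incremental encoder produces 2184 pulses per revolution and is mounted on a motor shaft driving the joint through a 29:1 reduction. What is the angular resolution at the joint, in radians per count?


counts per rev = 2184
effective counts at joint = 2184 * 29 = 63336
resolution = 2*pi / 63336
= 9.9204e-05 rad/count


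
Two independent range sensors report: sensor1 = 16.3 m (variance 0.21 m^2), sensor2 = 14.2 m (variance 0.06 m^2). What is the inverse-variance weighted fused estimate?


w1 = (1/var1) / (1/var1 + 1/var2)
   = 4.7619 / (4.7619 + 16.6667) = 0.2222
w2 = 1 - w1 = 0.7778
fused = w1*s1 + w2*s2 = 3.6222 + 11.0444
= 14.6667 m


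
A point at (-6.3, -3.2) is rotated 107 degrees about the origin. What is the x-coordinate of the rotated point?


x' = x*cos(theta) - y*sin(theta)
cos(107 deg) = -0.2924, sin(107 deg) = 0.9563
x' = -6.3 * -0.2924 - -3.2 * 0.9563
= 1.8419 - -3.0602
= 4.9021


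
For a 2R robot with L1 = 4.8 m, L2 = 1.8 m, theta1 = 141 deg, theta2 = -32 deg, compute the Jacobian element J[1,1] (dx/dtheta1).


J[1,1] = -L1*sin(t1) - L2*sin(t1+t2)
= -4.8*sin(141) - 1.8*sin(109)
= -4.7227


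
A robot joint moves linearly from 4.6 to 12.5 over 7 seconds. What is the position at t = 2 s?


s = t/T = 2/7 = 0.2857
p(t) = p0 + (pf-p0)*s
= 4.6 + (12.5 - 4.6) * 0.2857
= 6.8571


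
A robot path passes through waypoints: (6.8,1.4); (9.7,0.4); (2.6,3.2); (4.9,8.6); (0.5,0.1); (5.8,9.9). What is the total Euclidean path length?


Segment lengths:
  seg1 = sqrt((2.9)^2 + (-1.0)^2) = 3.0676
  seg2 = sqrt((-7.1)^2 + (2.8)^2) = 7.6322
  seg3 = sqrt((2.3)^2 + (5.4)^2) = 5.8694
  seg4 = sqrt((-4.4)^2 + (-8.5)^2) = 9.5713
  seg5 = sqrt((5.3)^2 + (9.8)^2) = 11.1414
Total = 37.2818


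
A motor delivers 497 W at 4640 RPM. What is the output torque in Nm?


omega = 4640 * 2*pi/60 = 485.8997 rad/s
tau = P / omega = 497 / 485.8997
= 1.0228 Nm


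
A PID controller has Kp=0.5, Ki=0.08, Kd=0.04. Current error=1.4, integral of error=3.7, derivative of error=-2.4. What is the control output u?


u = Kp*e + Ki*int(e) + Kd*de/dt
= 0.5*1.4 + 0.08*3.7 + 0.04*(-2.4)
= 0.7 + 0.296 + -0.096
= 0.9


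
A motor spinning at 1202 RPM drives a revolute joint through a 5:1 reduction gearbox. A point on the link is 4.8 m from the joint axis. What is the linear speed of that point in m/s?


omega_motor = 1202 * 2*pi/60 = 125.8731 rad/s
omega_joint = omega_motor / 5 = 25.1746 rad/s
v = omega_joint * r = 25.1746 * 4.8
= 120.8382 m/s


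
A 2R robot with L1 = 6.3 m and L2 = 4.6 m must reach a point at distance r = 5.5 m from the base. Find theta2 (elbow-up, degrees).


cos(theta2) = (r^2 - L1^2 - L2^2) / (2*L1*L2)
cos(theta2) = (30.25 - 39.69 - 21.16) / 57.96
cos(theta2) = -0.52795
theta2 = 121.8671 degrees


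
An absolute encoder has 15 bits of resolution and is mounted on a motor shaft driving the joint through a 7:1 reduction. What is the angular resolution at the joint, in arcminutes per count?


counts = 2^15 = 32768
effective counts at joint = 32768 * 7 = 229376
resolution = 360*60 / 229376
= 0.0942 arcmin/count


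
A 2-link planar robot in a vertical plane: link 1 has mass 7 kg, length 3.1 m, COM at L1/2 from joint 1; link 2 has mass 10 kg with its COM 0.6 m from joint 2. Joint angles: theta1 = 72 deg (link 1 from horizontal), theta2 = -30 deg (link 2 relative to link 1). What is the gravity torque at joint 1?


Horizontal distance from joint 1 to link-1 COM:
  x_c1 = (L1/2)*cos(t1) = 1.55 * 0.309 = 0.479 m
Horizontal distance from joint 1 to link-2 COM:
  x_c2 = L1*cos(t1) + Lc2*cos(t1+t2)
       = 3.1*0.309 + 0.6*0.7431 = 1.4038 m
tau1 = m1*g*x_c1 + m2*g*x_c2
     = 7*9.81*0.479 + 10*9.81*1.4038
     = 32.8913 + 137.7167
     = 170.608 Nm


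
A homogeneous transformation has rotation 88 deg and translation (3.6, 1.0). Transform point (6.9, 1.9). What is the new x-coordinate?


x' = cos(theta)*px - sin(theta)*py + tx
= 0.0349*6.9 - 0.9994*1.9 + 3.6
= 1.942


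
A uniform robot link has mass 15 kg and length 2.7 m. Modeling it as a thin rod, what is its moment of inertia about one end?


I = (1/3) * m * L^2
= (1/3) * 15 * 2.7^2
= 0.333333 * 15 * 7.29
= 36.45 kg*m^2


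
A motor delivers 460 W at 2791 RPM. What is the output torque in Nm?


omega = 2791 * 2*pi/60 = 292.2728 rad/s
tau = P / omega = 460 / 292.2728
= 1.5739 Nm


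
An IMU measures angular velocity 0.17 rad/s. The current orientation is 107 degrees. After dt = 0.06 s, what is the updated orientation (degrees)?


delta_theta = w * dt = 0.17 * 0.06 = 0.0102 rad
= 0.5844 deg
theta_new = 107 + 0.5844 = 107.5844 deg


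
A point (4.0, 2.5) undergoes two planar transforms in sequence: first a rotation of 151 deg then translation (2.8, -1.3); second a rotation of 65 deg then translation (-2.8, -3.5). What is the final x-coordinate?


After transform 1:
x1 = cos(151)*4.0 - sin(151)*2.5 + 2.8 = -1.9105
y1 = sin(151)*4.0 + cos(151)*2.5 + -1.3 = -1.5473
After transform 2:
x2 = cos(65)*-1.9105 - sin(65)*-1.5473 + -2.8
= -2.2051


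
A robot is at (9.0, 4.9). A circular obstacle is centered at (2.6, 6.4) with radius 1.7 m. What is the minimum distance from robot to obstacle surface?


center_dist = sqrt((9.0-2.6)^2 + (4.9-6.4)^2)
= sqrt(40.96 + 2.25)
= 6.5734
min_dist = center_dist - radius = 6.5734 - 1.7 = 4.8734 m


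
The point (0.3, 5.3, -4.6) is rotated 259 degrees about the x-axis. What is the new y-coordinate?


Rotation about x-axis: y' = y*cos(theta) - z*sin(theta)
= 5.3 * -0.1908 - -4.6 * -0.9816
= -5.5268


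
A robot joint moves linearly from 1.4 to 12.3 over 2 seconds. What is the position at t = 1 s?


s = t/T = 1/2 = 0.5
p(t) = p0 + (pf-p0)*s
= 1.4 + (12.3 - 1.4) * 0.5
= 6.85


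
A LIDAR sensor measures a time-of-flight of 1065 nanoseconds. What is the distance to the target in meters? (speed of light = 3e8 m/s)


tof = 1065 ns = 1.065e-06 s
dist = c * tof / 2
= 3e8 * 1.065e-06 / 2
= 159.75 m


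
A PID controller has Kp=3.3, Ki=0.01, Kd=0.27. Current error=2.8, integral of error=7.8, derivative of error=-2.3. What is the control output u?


u = Kp*e + Ki*int(e) + Kd*de/dt
= 3.3*2.8 + 0.01*7.8 + 0.27*(-2.3)
= 9.24 + 0.078 + -0.621
= 8.697


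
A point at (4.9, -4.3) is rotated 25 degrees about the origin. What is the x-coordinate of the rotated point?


x' = x*cos(theta) - y*sin(theta)
cos(25 deg) = 0.9063, sin(25 deg) = 0.4226
x' = 4.9 * 0.9063 - -4.3 * 0.4226
= 4.4409 - -1.8173
= 6.2582


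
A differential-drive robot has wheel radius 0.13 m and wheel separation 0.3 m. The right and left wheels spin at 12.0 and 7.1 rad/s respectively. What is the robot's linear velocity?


vR = r*wR = 0.13*12.0 = 1.56 m/s
vL = r*wL = 0.13*7.1 = 0.923 m/s
v = (vR+vL)/2 = 1.2415 m/s
omega = (vR-vL)/L = 2.1233 rad/s
linear velocity = 1.2415 m/s


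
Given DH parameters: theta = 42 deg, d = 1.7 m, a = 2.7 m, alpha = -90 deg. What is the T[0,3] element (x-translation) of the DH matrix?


T[0,3] = a * cos(theta)
= 2.7 * cos(42 deg)
= 2.7 * 0.7431
= 2.0065


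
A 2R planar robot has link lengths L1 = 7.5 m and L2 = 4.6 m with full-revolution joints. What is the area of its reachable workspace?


r_max = L1 + L2 = 12.1 m
r_min = |L1 - L2| = 2.9 m
Area = pi*(r_max^2 - r_min^2)
= pi*(146.41 - 8.41)
= pi * 138.0
= 433.5398 m^2


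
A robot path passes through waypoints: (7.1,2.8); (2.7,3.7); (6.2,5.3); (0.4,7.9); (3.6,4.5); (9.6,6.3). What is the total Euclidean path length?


Segment lengths:
  seg1 = sqrt((-4.4)^2 + (0.9)^2) = 4.4911
  seg2 = sqrt((3.5)^2 + (1.6)^2) = 3.8484
  seg3 = sqrt((-5.8)^2 + (2.6)^2) = 6.3561
  seg4 = sqrt((3.2)^2 + (-3.4)^2) = 4.669
  seg5 = sqrt((6.0)^2 + (1.8)^2) = 6.2642
Total = 25.6288


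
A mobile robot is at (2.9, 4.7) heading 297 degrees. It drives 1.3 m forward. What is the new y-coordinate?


y_new = y0 + d*sin(theta)
= 4.7 + 1.3*sin(297)
= 4.7 + -1.1583
= 3.5417


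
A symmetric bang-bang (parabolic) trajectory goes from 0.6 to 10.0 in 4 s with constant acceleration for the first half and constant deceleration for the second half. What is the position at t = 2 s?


Symmetric rest-to-rest: each phase covers (pf-p0)/2 in time T/2. 0.5*a*(T/2)^2 = (pf-p0)/2 => a = 4*(pf-p0)/T^2
a = 4*(10.0-0.6)/4^2 = 2.35
t = 2 is in the acceleration phase (t <= T/2).
p = p0 + 0.5*a*t^2 = 0.6 + 0.5*2.35*2^2
= 5.3


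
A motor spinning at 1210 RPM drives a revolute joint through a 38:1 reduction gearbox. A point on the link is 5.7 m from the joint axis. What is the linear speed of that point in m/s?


omega_motor = 1210 * 2*pi/60 = 126.7109 rad/s
omega_joint = omega_motor / 38 = 3.3345 rad/s
v = omega_joint * r = 3.3345 * 5.7
= 19.0066 m/s


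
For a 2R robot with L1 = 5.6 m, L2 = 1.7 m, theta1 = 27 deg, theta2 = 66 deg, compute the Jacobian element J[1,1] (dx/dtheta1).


J[1,1] = -L1*sin(t1) - L2*sin(t1+t2)
= -5.6*sin(27) - 1.7*sin(93)
= -4.24


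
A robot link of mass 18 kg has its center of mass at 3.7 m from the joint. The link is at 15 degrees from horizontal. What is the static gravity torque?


tau = m*g*L*cos(angle)
= 18 * 9.81 * 3.7 * cos(15 deg)
= 18 * 9.81 * 3.7 * 0.9659
= 631.0838 Nm


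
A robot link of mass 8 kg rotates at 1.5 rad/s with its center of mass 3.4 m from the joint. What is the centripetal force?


F = m * omega^2 * r
= 8 * 1.5^2 * 3.4
= 8 * 2.25 * 3.4
= 61.2 N


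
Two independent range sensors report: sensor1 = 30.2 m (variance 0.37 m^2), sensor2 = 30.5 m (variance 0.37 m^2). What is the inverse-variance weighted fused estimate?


w1 = (1/var1) / (1/var1 + 1/var2)
   = 2.7027 / (2.7027 + 2.7027) = 0.5
w2 = 1 - w1 = 0.5
fused = w1*s1 + w2*s2 = 15.1 + 15.25
= 30.35 m


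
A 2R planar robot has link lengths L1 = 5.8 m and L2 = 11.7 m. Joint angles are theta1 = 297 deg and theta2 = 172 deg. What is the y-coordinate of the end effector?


Convert angles to radians: theta1 = 5.1836, theta2 = 3.002
y = L1*sin(theta1) + L2*sin(theta1+theta2)
y = -5.1678 + 11.0626
y = 5.8947


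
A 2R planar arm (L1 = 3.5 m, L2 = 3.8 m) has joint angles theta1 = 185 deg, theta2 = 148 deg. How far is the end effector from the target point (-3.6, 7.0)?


End effector via forward kinematics:
x = L1*cos(t1) + L2*cos(t1+t2) = -0.1009
y = L1*sin(t1) + L2*sin(t1+t2) = -2.0302
Distance to target:
d = sqrt((-3.6 - -0.1009)^2 + (7.0 - -2.0302)^2)
= sqrt(12.244 + 81.5447)
= 9.6845 m


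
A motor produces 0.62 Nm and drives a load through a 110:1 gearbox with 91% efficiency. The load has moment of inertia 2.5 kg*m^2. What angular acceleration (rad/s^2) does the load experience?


tau_out = tau_motor * N * eta
= 0.62 * 110 * 0.91 = 62.062 Nm
alpha = tau_out / I = 62.062 / 2.5
= 24.8248 rad/s^2


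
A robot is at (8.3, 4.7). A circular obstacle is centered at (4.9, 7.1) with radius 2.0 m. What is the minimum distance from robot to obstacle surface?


center_dist = sqrt((8.3-4.9)^2 + (4.7-7.1)^2)
= sqrt(11.56 + 5.76)
= 4.1617
min_dist = center_dist - radius = 4.1617 - 2.0 = 2.1617 m


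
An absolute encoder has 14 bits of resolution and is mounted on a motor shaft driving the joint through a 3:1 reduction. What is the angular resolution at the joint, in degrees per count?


counts = 2^14 = 16384
effective counts at joint = 16384 * 3 = 49152
resolution = 360 / 49152
= 0.0073 deg/count


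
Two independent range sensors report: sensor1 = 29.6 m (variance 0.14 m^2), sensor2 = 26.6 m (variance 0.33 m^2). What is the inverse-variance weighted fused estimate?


w1 = (1/var1) / (1/var1 + 1/var2)
   = 7.1429 / (7.1429 + 3.0303) = 0.7021
w2 = 1 - w1 = 0.2979
fused = w1*s1 + w2*s2 = 20.783 + 7.9234
= 28.7064 m


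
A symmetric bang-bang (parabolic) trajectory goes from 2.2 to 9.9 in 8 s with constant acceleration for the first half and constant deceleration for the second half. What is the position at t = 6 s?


Symmetric rest-to-rest: each phase covers (pf-p0)/2 in time T/2. 0.5*a*(T/2)^2 = (pf-p0)/2 => a = 4*(pf-p0)/T^2
a = 4*(9.9-2.2)/8^2 = 0.4813
t = 6 is in the deceleration phase (t > T/2).
p = pf - 0.5*a*(T-t)^2 = 9.9 - 0.5*0.4813*2^2
= 8.9375


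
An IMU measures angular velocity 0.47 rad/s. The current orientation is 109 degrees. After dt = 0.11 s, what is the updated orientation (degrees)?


delta_theta = w * dt = 0.47 * 0.11 = 0.0517 rad
= 2.9622 deg
theta_new = 109 + 2.9622 = 111.9622 deg


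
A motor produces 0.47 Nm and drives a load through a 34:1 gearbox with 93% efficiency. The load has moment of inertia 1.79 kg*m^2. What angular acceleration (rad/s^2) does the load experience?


tau_out = tau_motor * N * eta
= 0.47 * 34 * 0.93 = 14.8614 Nm
alpha = tau_out / I = 14.8614 / 1.79
= 8.3025 rad/s^2


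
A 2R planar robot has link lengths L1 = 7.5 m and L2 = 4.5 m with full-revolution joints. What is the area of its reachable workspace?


r_max = L1 + L2 = 12.0 m
r_min = |L1 - L2| = 3.0 m
Area = pi*(r_max^2 - r_min^2)
= pi*(144.0 - 9.0)
= pi * 135.0
= 424.115 m^2


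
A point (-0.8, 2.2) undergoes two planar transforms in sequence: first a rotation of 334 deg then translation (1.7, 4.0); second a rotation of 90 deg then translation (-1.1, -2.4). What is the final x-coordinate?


After transform 1:
x1 = cos(334)*-0.8 - sin(334)*2.2 + 1.7 = 1.9454
y1 = sin(334)*-0.8 + cos(334)*2.2 + 4.0 = 6.328
After transform 2:
x2 = cos(90)*1.9454 - sin(90)*6.328 + -1.1
= -7.428


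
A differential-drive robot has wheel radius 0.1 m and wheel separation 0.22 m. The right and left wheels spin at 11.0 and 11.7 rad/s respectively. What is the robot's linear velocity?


vR = r*wR = 0.1*11.0 = 1.1 m/s
vL = r*wL = 0.1*11.7 = 1.17 m/s
v = (vR+vL)/2 = 1.135 m/s
omega = (vR-vL)/L = -0.3182 rad/s
linear velocity = 1.135 m/s


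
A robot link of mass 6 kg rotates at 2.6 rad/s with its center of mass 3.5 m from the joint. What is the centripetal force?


F = m * omega^2 * r
= 6 * 2.6^2 * 3.5
= 6 * 6.76 * 3.5
= 141.96 N


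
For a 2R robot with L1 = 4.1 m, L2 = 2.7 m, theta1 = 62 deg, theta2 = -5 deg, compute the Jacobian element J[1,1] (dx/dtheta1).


J[1,1] = -L1*sin(t1) - L2*sin(t1+t2)
= -4.1*sin(62) - 2.7*sin(57)
= -5.8845


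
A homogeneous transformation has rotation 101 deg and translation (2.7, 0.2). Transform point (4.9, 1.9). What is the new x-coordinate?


x' = cos(theta)*px - sin(theta)*py + tx
= -0.1908*4.9 - 0.9816*1.9 + 2.7
= -0.1001


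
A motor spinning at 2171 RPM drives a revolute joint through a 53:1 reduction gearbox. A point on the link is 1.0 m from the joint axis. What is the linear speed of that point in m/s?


omega_motor = 2171 * 2*pi/60 = 227.3466 rad/s
omega_joint = omega_motor / 53 = 4.2896 rad/s
v = omega_joint * r = 4.2896 * 1.0
= 4.2896 m/s


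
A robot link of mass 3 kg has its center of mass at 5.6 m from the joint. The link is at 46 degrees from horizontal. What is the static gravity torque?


tau = m*g*L*cos(angle)
= 3 * 9.81 * 5.6 * cos(46 deg)
= 3 * 9.81 * 5.6 * 0.6947
= 114.4853 Nm


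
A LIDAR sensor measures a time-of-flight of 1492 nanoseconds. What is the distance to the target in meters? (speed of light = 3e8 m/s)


tof = 1492 ns = 1.492e-06 s
dist = c * tof / 2
= 3e8 * 1.492e-06 / 2
= 223.8 m


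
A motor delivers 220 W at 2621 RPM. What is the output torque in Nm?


omega = 2621 * 2*pi/60 = 274.4705 rad/s
tau = P / omega = 220 / 274.4705
= 0.8015 Nm


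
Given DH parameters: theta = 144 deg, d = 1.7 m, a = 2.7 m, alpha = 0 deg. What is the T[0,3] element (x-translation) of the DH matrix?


T[0,3] = a * cos(theta)
= 2.7 * cos(144 deg)
= 2.7 * -0.809
= -2.1843


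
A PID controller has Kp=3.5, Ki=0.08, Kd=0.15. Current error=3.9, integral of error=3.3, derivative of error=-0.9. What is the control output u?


u = Kp*e + Ki*int(e) + Kd*de/dt
= 3.5*3.9 + 0.08*3.3 + 0.15*(-0.9)
= 13.65 + 0.264 + -0.135
= 13.779


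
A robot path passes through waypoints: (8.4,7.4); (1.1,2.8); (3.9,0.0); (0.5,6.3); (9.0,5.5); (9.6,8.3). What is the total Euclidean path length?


Segment lengths:
  seg1 = sqrt((-7.3)^2 + (-4.6)^2) = 8.6284
  seg2 = sqrt((2.8)^2 + (-2.8)^2) = 3.9598
  seg3 = sqrt((-3.4)^2 + (6.3)^2) = 7.1589
  seg4 = sqrt((8.5)^2 + (-0.8)^2) = 8.5376
  seg5 = sqrt((0.6)^2 + (2.8)^2) = 2.8636
Total = 31.1483


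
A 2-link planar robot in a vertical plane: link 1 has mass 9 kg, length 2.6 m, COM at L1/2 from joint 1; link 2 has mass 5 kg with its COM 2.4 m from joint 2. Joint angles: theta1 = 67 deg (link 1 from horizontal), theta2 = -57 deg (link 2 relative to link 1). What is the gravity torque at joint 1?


Horizontal distance from joint 1 to link-1 COM:
  x_c1 = (L1/2)*cos(t1) = 1.3 * 0.3907 = 0.508 m
Horizontal distance from joint 1 to link-2 COM:
  x_c2 = L1*cos(t1) + Lc2*cos(t1+t2)
       = 2.6*0.3907 + 2.4*0.9848 = 3.3794 m
tau1 = m1*g*x_c1 + m2*g*x_c2
     = 9*9.81*0.508 + 5*9.81*3.3794
     = 44.8469 + 165.7615
     = 210.6085 Nm


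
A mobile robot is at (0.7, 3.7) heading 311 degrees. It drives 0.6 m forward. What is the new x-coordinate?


x_new = x0 + d*cos(theta)
= 0.7 + 0.6*cos(311)
= 0.7 + 0.3936
= 1.0936


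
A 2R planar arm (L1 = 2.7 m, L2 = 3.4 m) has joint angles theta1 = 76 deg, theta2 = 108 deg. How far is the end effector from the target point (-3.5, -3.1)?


End effector via forward kinematics:
x = L1*cos(t1) + L2*cos(t1+t2) = -2.7385
y = L1*sin(t1) + L2*sin(t1+t2) = 2.3826
Distance to target:
d = sqrt((-3.5 - -2.7385)^2 + (-3.1 - 2.3826)^2)
= sqrt(0.5798 + 30.0592)
= 5.5353 m


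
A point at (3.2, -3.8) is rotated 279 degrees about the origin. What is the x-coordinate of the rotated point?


x' = x*cos(theta) - y*sin(theta)
cos(279 deg) = 0.1564, sin(279 deg) = -0.9877
x' = 3.2 * 0.1564 - -3.8 * -0.9877
= 0.5006 - 3.7532
= -3.2526


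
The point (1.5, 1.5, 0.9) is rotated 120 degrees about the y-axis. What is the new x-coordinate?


Rotation about y-axis: x' = x*cos(theta) + z*sin(theta)
= 1.5 * -0.5 + 0.9 * 0.866
= 0.0294


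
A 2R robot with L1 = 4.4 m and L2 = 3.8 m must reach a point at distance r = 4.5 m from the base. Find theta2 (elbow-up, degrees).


cos(theta2) = (r^2 - L1^2 - L2^2) / (2*L1*L2)
cos(theta2) = (20.25 - 19.36 - 14.44) / 33.44
cos(theta2) = -0.405203
theta2 = 113.9039 degrees


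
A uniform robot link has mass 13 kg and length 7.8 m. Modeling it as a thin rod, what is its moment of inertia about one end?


I = (1/3) * m * L^2
= (1/3) * 13 * 7.8^2
= 0.333333 * 13 * 60.84
= 263.64 kg*m^2


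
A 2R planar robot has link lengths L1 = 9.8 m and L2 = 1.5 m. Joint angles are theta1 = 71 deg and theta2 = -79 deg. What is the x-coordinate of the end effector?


Convert angles to radians: theta1 = 1.2392, theta2 = -1.3788
x = L1*cos(theta1) + L2*cos(theta1+theta2)
x = 3.1906 + 1.4854
x = 4.676


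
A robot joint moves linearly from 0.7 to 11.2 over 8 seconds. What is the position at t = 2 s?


s = t/T = 2/8 = 0.25
p(t) = p0 + (pf-p0)*s
= 0.7 + (11.2 - 0.7) * 0.25
= 3.325


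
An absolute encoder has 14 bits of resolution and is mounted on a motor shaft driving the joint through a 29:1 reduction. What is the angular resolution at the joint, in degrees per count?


counts = 2^14 = 16384
effective counts at joint = 16384 * 29 = 475136
resolution = 360 / 475136
= 7.5768e-04 deg/count


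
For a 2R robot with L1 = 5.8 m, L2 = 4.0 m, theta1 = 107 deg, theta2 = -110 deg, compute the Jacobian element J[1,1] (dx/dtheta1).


J[1,1] = -L1*sin(t1) - L2*sin(t1+t2)
= -5.8*sin(107) - 4.0*sin(-3)
= -5.3372


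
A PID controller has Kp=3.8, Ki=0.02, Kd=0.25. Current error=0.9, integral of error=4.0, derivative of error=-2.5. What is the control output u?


u = Kp*e + Ki*int(e) + Kd*de/dt
= 3.8*0.9 + 0.02*4.0 + 0.25*(-2.5)
= 3.42 + 0.08 + -0.625
= 2.875


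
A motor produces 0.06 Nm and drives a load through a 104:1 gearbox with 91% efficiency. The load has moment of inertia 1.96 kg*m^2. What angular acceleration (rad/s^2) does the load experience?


tau_out = tau_motor * N * eta
= 0.06 * 104 * 0.91 = 5.6784 Nm
alpha = tau_out / I = 5.6784 / 1.96
= 2.8971 rad/s^2


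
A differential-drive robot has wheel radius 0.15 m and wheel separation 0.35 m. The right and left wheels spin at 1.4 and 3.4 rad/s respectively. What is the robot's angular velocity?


vR = r*wR = 0.15*1.4 = 0.21 m/s
vL = r*wL = 0.15*3.4 = 0.51 m/s
v = (vR+vL)/2 = 0.36 m/s
omega = (vR-vL)/L = -0.8571 rad/s
angular velocity = -0.8571 rad/s


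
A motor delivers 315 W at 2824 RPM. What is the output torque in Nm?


omega = 2824 * 2*pi/60 = 295.7286 rad/s
tau = P / omega = 315 / 295.7286
= 1.0652 Nm


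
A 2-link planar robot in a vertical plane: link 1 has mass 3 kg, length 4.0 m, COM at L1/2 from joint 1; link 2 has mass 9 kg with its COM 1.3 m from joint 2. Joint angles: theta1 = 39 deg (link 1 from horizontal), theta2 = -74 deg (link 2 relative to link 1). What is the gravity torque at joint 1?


Horizontal distance from joint 1 to link-1 COM:
  x_c1 = (L1/2)*cos(t1) = 2.0 * 0.7771 = 1.5543 m
Horizontal distance from joint 1 to link-2 COM:
  x_c2 = L1*cos(t1) + Lc2*cos(t1+t2)
       = 4.0*0.7771 + 1.3*0.8192 = 4.1735 m
tau1 = m1*g*x_c1 + m2*g*x_c2
     = 3*9.81*1.5543 + 9*9.81*4.1735
     = 45.7428 + 368.4767
     = 414.2195 Nm


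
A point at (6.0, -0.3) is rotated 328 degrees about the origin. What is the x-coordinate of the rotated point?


x' = x*cos(theta) - y*sin(theta)
cos(328 deg) = 0.848, sin(328 deg) = -0.5299
x' = 6.0 * 0.848 - -0.3 * -0.5299
= 5.0883 - 0.159
= 4.9293


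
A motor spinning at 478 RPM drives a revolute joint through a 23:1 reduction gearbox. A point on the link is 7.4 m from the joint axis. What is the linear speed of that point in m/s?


omega_motor = 478 * 2*pi/60 = 50.056 rad/s
omega_joint = omega_motor / 23 = 2.1763 rad/s
v = omega_joint * r = 2.1763 * 7.4
= 16.105 m/s


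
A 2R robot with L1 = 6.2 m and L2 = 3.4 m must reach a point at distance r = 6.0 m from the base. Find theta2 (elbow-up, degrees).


cos(theta2) = (r^2 - L1^2 - L2^2) / (2*L1*L2)
cos(theta2) = (36.0 - 38.44 - 11.56) / 42.16
cos(theta2) = -0.332068
theta2 = 109.3944 degrees


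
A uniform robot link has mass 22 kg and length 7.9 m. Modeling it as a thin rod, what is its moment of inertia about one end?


I = (1/3) * m * L^2
= (1/3) * 22 * 7.9^2
= 0.333333 * 22 * 62.41
= 457.6733 kg*m^2


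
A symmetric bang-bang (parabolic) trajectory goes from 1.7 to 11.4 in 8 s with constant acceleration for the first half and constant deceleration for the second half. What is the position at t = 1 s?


Symmetric rest-to-rest: each phase covers (pf-p0)/2 in time T/2. 0.5*a*(T/2)^2 = (pf-p0)/2 => a = 4*(pf-p0)/T^2
a = 4*(11.4-1.7)/8^2 = 0.6063
t = 1 is in the acceleration phase (t <= T/2).
p = p0 + 0.5*a*t^2 = 1.7 + 0.5*0.6063*1^2
= 2.0031


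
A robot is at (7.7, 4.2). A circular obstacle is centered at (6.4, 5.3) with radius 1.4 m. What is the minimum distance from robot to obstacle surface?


center_dist = sqrt((7.7-6.4)^2 + (4.2-5.3)^2)
= sqrt(1.69 + 1.21)
= 1.7029
min_dist = center_dist - radius = 1.7029 - 1.4 = 0.3029 m


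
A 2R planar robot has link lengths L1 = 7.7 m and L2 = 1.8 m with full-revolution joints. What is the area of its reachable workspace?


r_max = L1 + L2 = 9.5 m
r_min = |L1 - L2| = 5.9 m
Area = pi*(r_max^2 - r_min^2)
= pi*(90.25 - 34.81)
= pi * 55.44
= 174.1699 m^2


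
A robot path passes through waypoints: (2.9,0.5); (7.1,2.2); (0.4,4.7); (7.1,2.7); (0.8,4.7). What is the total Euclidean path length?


Segment lengths:
  seg1 = sqrt((4.2)^2 + (1.7)^2) = 4.531
  seg2 = sqrt((-6.7)^2 + (2.5)^2) = 7.1512
  seg3 = sqrt((6.7)^2 + (-2.0)^2) = 6.9921
  seg4 = sqrt((-6.3)^2 + (2.0)^2) = 6.6098
Total = 25.2842


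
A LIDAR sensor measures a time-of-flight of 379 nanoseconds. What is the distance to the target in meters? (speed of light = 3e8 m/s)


tof = 379 ns = 3.79e-07 s
dist = c * tof / 2
= 3e8 * 3.79e-07 / 2
= 56.85 m


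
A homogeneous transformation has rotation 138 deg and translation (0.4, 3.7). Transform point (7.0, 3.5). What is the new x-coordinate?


x' = cos(theta)*px - sin(theta)*py + tx
= -0.7431*7.0 - 0.6691*3.5 + 0.4
= -7.144


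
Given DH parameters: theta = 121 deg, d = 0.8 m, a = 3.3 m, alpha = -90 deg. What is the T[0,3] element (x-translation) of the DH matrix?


T[0,3] = a * cos(theta)
= 3.3 * cos(121 deg)
= 3.3 * -0.515
= -1.6996


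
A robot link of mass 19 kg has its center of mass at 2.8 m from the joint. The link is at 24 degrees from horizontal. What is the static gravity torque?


tau = m*g*L*cos(angle)
= 19 * 9.81 * 2.8 * cos(24 deg)
= 19 * 9.81 * 2.8 * 0.9135
= 476.7721 Nm


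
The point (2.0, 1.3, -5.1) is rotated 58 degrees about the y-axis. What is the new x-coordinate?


Rotation about y-axis: x' = x*cos(theta) + z*sin(theta)
= 2.0 * 0.5299 + -5.1 * 0.848
= -3.2652


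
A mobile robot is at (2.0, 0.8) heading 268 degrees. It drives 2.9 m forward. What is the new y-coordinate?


y_new = y0 + d*sin(theta)
= 0.8 + 2.9*sin(268)
= 0.8 + -2.8982
= -2.0982


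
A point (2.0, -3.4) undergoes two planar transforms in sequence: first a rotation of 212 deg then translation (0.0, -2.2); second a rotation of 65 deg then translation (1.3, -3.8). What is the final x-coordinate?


After transform 1:
x1 = cos(212)*2.0 - sin(212)*-3.4 + 0.0 = -3.4978
y1 = sin(212)*2.0 + cos(212)*-3.4 + -2.2 = -0.3765
After transform 2:
x2 = cos(65)*-3.4978 - sin(65)*-0.3765 + 1.3
= 0.163


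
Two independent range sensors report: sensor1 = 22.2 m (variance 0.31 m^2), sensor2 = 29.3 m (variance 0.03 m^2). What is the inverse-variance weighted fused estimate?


w1 = (1/var1) / (1/var1 + 1/var2)
   = 3.2258 / (3.2258 + 33.3333) = 0.0882
w2 = 1 - w1 = 0.9118
fused = w1*s1 + w2*s2 = 1.9588 + 26.7147
= 28.6735 m


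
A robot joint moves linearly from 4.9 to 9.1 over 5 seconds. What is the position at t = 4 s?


s = t/T = 4/5 = 0.8
p(t) = p0 + (pf-p0)*s
= 4.9 + (9.1 - 4.9) * 0.8
= 8.26


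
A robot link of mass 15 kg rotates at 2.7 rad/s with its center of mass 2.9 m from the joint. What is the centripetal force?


F = m * omega^2 * r
= 15 * 2.7^2 * 2.9
= 15 * 7.29 * 2.9
= 317.115 N
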